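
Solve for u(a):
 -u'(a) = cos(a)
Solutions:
 u(a) = C1 - sin(a)


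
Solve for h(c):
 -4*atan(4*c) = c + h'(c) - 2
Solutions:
 h(c) = C1 - c^2/2 - 4*c*atan(4*c) + 2*c + log(16*c^2 + 1)/2


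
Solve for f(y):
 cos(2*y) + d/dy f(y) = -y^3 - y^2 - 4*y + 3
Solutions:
 f(y) = C1 - y^4/4 - y^3/3 - 2*y^2 + 3*y - sin(2*y)/2


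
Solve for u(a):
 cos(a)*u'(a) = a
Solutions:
 u(a) = C1 + Integral(a/cos(a), a)


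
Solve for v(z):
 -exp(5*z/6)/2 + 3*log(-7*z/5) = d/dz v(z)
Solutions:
 v(z) = C1 + 3*z*log(-z) + 3*z*(-log(5) - 1 + log(7)) - 3*exp(5*z/6)/5


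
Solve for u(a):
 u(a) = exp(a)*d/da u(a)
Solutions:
 u(a) = C1*exp(-exp(-a))


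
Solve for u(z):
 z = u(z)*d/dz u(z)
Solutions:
 u(z) = -sqrt(C1 + z^2)
 u(z) = sqrt(C1 + z^2)


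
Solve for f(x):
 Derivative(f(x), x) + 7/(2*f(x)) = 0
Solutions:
 f(x) = -sqrt(C1 - 7*x)
 f(x) = sqrt(C1 - 7*x)


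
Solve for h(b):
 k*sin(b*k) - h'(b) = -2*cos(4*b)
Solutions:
 h(b) = C1 + sin(4*b)/2 - cos(b*k)


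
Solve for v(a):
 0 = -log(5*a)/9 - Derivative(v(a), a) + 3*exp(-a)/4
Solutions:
 v(a) = C1 - a*log(a)/9 + a*(1 - log(5))/9 - 3*exp(-a)/4


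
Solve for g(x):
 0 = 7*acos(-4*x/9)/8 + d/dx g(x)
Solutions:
 g(x) = C1 - 7*x*acos(-4*x/9)/8 - 7*sqrt(81 - 16*x^2)/32


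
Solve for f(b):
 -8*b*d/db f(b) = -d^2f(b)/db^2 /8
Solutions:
 f(b) = C1 + C2*erfi(4*sqrt(2)*b)


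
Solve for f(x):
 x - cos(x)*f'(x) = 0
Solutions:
 f(x) = C1 + Integral(x/cos(x), x)


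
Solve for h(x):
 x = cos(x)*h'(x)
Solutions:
 h(x) = C1 + Integral(x/cos(x), x)


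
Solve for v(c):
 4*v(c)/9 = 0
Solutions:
 v(c) = 0


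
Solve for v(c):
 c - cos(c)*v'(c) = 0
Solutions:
 v(c) = C1 + Integral(c/cos(c), c)


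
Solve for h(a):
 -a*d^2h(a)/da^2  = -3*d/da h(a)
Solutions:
 h(a) = C1 + C2*a^4


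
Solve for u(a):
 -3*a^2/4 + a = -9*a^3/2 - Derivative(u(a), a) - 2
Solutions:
 u(a) = C1 - 9*a^4/8 + a^3/4 - a^2/2 - 2*a


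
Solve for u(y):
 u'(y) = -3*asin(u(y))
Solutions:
 Integral(1/asin(_y), (_y, u(y))) = C1 - 3*y


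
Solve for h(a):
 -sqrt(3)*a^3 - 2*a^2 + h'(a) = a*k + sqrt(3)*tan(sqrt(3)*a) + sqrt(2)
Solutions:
 h(a) = C1 + sqrt(3)*a^4/4 + 2*a^3/3 + a^2*k/2 + sqrt(2)*a - log(cos(sqrt(3)*a))


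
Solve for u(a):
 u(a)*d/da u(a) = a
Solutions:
 u(a) = -sqrt(C1 + a^2)
 u(a) = sqrt(C1 + a^2)


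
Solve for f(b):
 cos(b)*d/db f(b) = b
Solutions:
 f(b) = C1 + Integral(b/cos(b), b)


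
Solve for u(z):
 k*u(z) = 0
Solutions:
 u(z) = 0


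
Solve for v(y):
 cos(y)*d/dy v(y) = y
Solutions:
 v(y) = C1 + Integral(y/cos(y), y)


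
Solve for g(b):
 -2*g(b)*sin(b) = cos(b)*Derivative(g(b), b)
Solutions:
 g(b) = C1*cos(b)^2


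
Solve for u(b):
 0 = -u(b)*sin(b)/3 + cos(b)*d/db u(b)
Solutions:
 u(b) = C1/cos(b)^(1/3)


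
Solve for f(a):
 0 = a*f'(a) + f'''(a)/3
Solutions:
 f(a) = C1 + Integral(C2*airyai(-3^(1/3)*a) + C3*airybi(-3^(1/3)*a), a)


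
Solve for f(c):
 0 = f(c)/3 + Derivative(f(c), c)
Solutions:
 f(c) = C1*exp(-c/3)


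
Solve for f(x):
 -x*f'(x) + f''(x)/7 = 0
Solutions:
 f(x) = C1 + C2*erfi(sqrt(14)*x/2)


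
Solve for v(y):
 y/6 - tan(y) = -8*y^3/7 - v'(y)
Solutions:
 v(y) = C1 - 2*y^4/7 - y^2/12 - log(cos(y))


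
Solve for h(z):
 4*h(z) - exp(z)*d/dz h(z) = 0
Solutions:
 h(z) = C1*exp(-4*exp(-z))


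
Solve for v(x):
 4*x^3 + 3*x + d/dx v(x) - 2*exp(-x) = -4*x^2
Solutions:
 v(x) = C1 - x^4 - 4*x^3/3 - 3*x^2/2 - 2*exp(-x)


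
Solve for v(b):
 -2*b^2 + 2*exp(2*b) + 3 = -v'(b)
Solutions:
 v(b) = C1 + 2*b^3/3 - 3*b - exp(2*b)


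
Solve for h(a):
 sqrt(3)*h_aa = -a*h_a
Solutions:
 h(a) = C1 + C2*erf(sqrt(2)*3^(3/4)*a/6)


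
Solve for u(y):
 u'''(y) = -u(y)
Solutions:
 u(y) = C3*exp(-y) + (C1*sin(sqrt(3)*y/2) + C2*cos(sqrt(3)*y/2))*exp(y/2)


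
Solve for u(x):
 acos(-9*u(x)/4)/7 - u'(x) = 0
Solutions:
 Integral(1/acos(-9*_y/4), (_y, u(x))) = C1 + x/7


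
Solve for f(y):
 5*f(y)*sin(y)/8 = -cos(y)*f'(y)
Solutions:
 f(y) = C1*cos(y)^(5/8)


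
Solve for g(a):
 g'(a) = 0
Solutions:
 g(a) = C1


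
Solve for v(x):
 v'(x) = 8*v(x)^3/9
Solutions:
 v(x) = -3*sqrt(2)*sqrt(-1/(C1 + 8*x))/2
 v(x) = 3*sqrt(2)*sqrt(-1/(C1 + 8*x))/2


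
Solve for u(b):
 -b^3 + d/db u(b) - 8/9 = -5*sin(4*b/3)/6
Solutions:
 u(b) = C1 + b^4/4 + 8*b/9 + 5*cos(4*b/3)/8


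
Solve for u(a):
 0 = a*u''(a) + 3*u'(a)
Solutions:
 u(a) = C1 + C2/a^2


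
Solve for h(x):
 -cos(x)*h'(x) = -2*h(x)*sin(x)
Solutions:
 h(x) = C1/cos(x)^2


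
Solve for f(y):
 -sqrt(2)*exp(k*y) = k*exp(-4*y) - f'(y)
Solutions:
 f(y) = C1 - k*exp(-4*y)/4 + sqrt(2)*exp(k*y)/k


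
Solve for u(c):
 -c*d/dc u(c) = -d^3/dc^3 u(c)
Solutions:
 u(c) = C1 + Integral(C2*airyai(c) + C3*airybi(c), c)


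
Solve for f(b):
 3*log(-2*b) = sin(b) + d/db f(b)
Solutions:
 f(b) = C1 + 3*b*log(-b) - 3*b + 3*b*log(2) + cos(b)


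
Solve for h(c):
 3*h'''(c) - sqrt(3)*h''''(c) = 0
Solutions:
 h(c) = C1 + C2*c + C3*c^2 + C4*exp(sqrt(3)*c)


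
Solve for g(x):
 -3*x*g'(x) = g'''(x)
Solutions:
 g(x) = C1 + Integral(C2*airyai(-3^(1/3)*x) + C3*airybi(-3^(1/3)*x), x)


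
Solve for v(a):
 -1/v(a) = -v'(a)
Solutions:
 v(a) = -sqrt(C1 + 2*a)
 v(a) = sqrt(C1 + 2*a)


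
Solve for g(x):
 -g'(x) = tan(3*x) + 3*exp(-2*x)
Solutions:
 g(x) = C1 - log(tan(3*x)^2 + 1)/6 + 3*exp(-2*x)/2


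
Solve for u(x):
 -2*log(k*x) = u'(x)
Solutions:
 u(x) = C1 - 2*x*log(k*x) + 2*x


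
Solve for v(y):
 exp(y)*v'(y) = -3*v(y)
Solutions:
 v(y) = C1*exp(3*exp(-y))


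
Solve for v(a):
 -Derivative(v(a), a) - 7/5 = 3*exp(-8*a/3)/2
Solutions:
 v(a) = C1 - 7*a/5 + 9*exp(-8*a/3)/16


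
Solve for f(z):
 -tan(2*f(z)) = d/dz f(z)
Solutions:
 f(z) = -asin(C1*exp(-2*z))/2 + pi/2
 f(z) = asin(C1*exp(-2*z))/2


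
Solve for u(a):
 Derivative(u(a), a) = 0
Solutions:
 u(a) = C1


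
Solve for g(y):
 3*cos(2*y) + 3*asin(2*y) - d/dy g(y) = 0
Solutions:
 g(y) = C1 + 3*y*asin(2*y) + 3*sqrt(1 - 4*y^2)/2 + 3*sin(2*y)/2


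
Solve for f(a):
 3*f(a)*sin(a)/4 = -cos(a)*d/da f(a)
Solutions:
 f(a) = C1*cos(a)^(3/4)


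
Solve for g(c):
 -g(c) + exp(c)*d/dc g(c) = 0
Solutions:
 g(c) = C1*exp(-exp(-c))


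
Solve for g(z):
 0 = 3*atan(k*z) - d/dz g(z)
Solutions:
 g(z) = C1 + 3*Piecewise((z*atan(k*z) - log(k^2*z^2 + 1)/(2*k), Ne(k, 0)), (0, True))


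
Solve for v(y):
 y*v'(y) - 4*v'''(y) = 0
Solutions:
 v(y) = C1 + Integral(C2*airyai(2^(1/3)*y/2) + C3*airybi(2^(1/3)*y/2), y)


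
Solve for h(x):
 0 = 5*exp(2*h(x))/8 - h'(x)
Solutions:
 h(x) = log(-1/(C1 + 5*x))/2 + log(2)
 h(x) = log(-sqrt(-1/(C1 + 5*x))) + log(2)


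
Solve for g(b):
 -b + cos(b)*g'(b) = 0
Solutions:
 g(b) = C1 + Integral(b/cos(b), b)


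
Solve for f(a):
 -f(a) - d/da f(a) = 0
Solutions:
 f(a) = C1*exp(-a)


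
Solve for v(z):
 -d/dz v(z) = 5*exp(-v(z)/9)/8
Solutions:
 v(z) = 9*log(C1 - 5*z/72)


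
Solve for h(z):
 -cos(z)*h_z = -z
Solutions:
 h(z) = C1 + Integral(z/cos(z), z)


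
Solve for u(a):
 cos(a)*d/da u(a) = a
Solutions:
 u(a) = C1 + Integral(a/cos(a), a)


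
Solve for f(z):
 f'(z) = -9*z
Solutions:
 f(z) = C1 - 9*z^2/2


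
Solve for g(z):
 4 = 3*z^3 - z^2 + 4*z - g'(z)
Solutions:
 g(z) = C1 + 3*z^4/4 - z^3/3 + 2*z^2 - 4*z


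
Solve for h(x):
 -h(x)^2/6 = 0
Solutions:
 h(x) = 0


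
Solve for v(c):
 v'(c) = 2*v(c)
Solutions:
 v(c) = C1*exp(2*c)


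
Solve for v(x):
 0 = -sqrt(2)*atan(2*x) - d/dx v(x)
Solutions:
 v(x) = C1 - sqrt(2)*(x*atan(2*x) - log(4*x^2 + 1)/4)


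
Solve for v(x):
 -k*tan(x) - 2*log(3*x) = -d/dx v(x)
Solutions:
 v(x) = C1 - k*log(cos(x)) + 2*x*log(x) - 2*x + 2*x*log(3)


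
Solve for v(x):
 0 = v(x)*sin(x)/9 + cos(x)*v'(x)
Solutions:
 v(x) = C1*cos(x)^(1/9)


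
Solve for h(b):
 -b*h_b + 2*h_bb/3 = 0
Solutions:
 h(b) = C1 + C2*erfi(sqrt(3)*b/2)


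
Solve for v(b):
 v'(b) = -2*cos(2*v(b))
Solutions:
 v(b) = -asin((C1 + exp(8*b))/(C1 - exp(8*b)))/2 + pi/2
 v(b) = asin((C1 + exp(8*b))/(C1 - exp(8*b)))/2


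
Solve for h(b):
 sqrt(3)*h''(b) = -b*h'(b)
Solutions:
 h(b) = C1 + C2*erf(sqrt(2)*3^(3/4)*b/6)


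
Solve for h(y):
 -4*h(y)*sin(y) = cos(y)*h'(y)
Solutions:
 h(y) = C1*cos(y)^4


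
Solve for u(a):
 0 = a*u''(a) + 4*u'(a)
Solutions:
 u(a) = C1 + C2/a^3


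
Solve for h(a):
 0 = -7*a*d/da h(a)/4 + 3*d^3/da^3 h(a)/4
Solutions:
 h(a) = C1 + Integral(C2*airyai(3^(2/3)*7^(1/3)*a/3) + C3*airybi(3^(2/3)*7^(1/3)*a/3), a)


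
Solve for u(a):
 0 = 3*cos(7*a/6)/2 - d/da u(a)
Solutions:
 u(a) = C1 + 9*sin(7*a/6)/7


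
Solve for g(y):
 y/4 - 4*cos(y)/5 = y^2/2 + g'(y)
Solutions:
 g(y) = C1 - y^3/6 + y^2/8 - 4*sin(y)/5


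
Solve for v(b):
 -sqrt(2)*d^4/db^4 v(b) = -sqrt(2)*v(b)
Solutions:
 v(b) = C1*exp(-b) + C2*exp(b) + C3*sin(b) + C4*cos(b)


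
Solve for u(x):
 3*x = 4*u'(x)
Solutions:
 u(x) = C1 + 3*x^2/8


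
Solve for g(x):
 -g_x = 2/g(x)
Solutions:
 g(x) = -sqrt(C1 - 4*x)
 g(x) = sqrt(C1 - 4*x)


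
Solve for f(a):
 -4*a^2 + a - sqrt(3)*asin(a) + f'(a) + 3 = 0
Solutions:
 f(a) = C1 + 4*a^3/3 - a^2/2 - 3*a + sqrt(3)*(a*asin(a) + sqrt(1 - a^2))


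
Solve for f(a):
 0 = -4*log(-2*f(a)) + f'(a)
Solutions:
 -Integral(1/(log(-_y) + log(2)), (_y, f(a)))/4 = C1 - a


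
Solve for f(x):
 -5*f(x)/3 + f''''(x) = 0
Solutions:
 f(x) = C1*exp(-3^(3/4)*5^(1/4)*x/3) + C2*exp(3^(3/4)*5^(1/4)*x/3) + C3*sin(3^(3/4)*5^(1/4)*x/3) + C4*cos(3^(3/4)*5^(1/4)*x/3)


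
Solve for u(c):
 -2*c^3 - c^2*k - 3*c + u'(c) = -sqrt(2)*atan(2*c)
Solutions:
 u(c) = C1 + c^4/2 + c^3*k/3 + 3*c^2/2 - sqrt(2)*(c*atan(2*c) - log(4*c^2 + 1)/4)


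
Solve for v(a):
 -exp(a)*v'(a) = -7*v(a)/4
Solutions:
 v(a) = C1*exp(-7*exp(-a)/4)


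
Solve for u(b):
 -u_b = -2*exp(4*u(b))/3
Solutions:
 u(b) = log(-(-1/(C1 + 8*b))^(1/4)) + log(3)/4
 u(b) = log(-1/(C1 + 8*b))/4 + log(3)/4
 u(b) = log(-I*(-1/(C1 + 8*b))^(1/4)) + log(3)/4
 u(b) = log(I*(-1/(C1 + 8*b))^(1/4)) + log(3)/4


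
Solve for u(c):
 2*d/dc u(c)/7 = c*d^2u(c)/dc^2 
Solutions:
 u(c) = C1 + C2*c^(9/7)


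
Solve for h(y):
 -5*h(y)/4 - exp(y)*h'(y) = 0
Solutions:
 h(y) = C1*exp(5*exp(-y)/4)


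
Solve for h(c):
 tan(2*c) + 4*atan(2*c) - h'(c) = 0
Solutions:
 h(c) = C1 + 4*c*atan(2*c) - log(4*c^2 + 1) - log(cos(2*c))/2


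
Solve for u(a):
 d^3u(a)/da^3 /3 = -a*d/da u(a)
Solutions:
 u(a) = C1 + Integral(C2*airyai(-3^(1/3)*a) + C3*airybi(-3^(1/3)*a), a)


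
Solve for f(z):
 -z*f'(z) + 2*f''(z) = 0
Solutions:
 f(z) = C1 + C2*erfi(z/2)


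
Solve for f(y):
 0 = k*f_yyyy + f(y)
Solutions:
 f(y) = C1*exp(-y*(-1/k)^(1/4)) + C2*exp(y*(-1/k)^(1/4)) + C3*exp(-I*y*(-1/k)^(1/4)) + C4*exp(I*y*(-1/k)^(1/4))


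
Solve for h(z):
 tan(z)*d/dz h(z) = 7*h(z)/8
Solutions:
 h(z) = C1*sin(z)^(7/8)


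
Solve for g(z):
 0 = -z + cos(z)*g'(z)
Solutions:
 g(z) = C1 + Integral(z/cos(z), z)


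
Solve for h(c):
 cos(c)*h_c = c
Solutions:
 h(c) = C1 + Integral(c/cos(c), c)


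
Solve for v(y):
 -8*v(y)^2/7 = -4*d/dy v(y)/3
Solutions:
 v(y) = -7/(C1 + 6*y)


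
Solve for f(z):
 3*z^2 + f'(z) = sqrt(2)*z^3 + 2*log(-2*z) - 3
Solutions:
 f(z) = C1 + sqrt(2)*z^4/4 - z^3 + 2*z*log(-z) + z*(-5 + 2*log(2))


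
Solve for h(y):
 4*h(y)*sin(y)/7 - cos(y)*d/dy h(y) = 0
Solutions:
 h(y) = C1/cos(y)^(4/7)


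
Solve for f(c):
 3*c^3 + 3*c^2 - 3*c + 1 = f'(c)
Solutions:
 f(c) = C1 + 3*c^4/4 + c^3 - 3*c^2/2 + c


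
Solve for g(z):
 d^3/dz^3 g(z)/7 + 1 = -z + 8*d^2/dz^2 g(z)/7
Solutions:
 g(z) = C1 + C2*z + C3*exp(8*z) + 7*z^3/48 + 63*z^2/128


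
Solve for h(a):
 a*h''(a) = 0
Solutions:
 h(a) = C1 + C2*a


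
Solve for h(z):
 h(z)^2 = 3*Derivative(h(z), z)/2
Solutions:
 h(z) = -3/(C1 + 2*z)


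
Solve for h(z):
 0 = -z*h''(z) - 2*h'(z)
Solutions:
 h(z) = C1 + C2/z


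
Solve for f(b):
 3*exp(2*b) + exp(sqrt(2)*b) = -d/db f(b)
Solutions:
 f(b) = C1 - 3*exp(2*b)/2 - sqrt(2)*exp(sqrt(2)*b)/2


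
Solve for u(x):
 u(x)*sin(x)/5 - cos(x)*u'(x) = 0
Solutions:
 u(x) = C1/cos(x)^(1/5)


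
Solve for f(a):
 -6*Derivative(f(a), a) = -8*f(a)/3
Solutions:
 f(a) = C1*exp(4*a/9)


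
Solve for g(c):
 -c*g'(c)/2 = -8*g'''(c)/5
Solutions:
 g(c) = C1 + Integral(C2*airyai(2^(2/3)*5^(1/3)*c/4) + C3*airybi(2^(2/3)*5^(1/3)*c/4), c)


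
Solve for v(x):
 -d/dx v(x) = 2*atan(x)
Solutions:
 v(x) = C1 - 2*x*atan(x) + log(x^2 + 1)


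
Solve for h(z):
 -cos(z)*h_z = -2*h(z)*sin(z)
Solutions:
 h(z) = C1/cos(z)^2


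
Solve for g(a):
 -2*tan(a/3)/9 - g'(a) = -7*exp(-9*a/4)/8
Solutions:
 g(a) = C1 - log(tan(a/3)^2 + 1)/3 - 7*exp(-9*a/4)/18


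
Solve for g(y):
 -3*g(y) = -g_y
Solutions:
 g(y) = C1*exp(3*y)


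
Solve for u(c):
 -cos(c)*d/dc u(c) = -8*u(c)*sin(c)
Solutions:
 u(c) = C1/cos(c)^8


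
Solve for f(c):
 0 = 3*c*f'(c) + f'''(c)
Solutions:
 f(c) = C1 + Integral(C2*airyai(-3^(1/3)*c) + C3*airybi(-3^(1/3)*c), c)


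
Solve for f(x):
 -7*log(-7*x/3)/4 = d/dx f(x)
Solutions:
 f(x) = C1 - 7*x*log(-x)/4 + 7*x*(-log(7) + 1 + log(3))/4


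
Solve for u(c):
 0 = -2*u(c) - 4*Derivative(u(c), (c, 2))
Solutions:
 u(c) = C1*sin(sqrt(2)*c/2) + C2*cos(sqrt(2)*c/2)


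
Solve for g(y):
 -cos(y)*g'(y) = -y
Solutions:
 g(y) = C1 + Integral(y/cos(y), y)


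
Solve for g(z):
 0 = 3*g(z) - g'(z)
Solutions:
 g(z) = C1*exp(3*z)


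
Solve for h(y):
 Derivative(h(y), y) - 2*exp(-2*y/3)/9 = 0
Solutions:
 h(y) = C1 - exp(-2*y/3)/3


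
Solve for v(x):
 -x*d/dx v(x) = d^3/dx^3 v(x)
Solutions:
 v(x) = C1 + Integral(C2*airyai(-x) + C3*airybi(-x), x)


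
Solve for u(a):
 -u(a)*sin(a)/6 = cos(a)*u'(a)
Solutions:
 u(a) = C1*cos(a)^(1/6)


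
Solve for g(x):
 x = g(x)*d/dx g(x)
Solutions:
 g(x) = -sqrt(C1 + x^2)
 g(x) = sqrt(C1 + x^2)


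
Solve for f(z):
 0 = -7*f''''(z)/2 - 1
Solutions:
 f(z) = C1 + C2*z + C3*z^2 + C4*z^3 - z^4/84


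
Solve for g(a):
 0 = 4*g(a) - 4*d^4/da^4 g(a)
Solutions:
 g(a) = C1*exp(-a) + C2*exp(a) + C3*sin(a) + C4*cos(a)


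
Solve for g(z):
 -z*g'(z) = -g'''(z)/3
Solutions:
 g(z) = C1 + Integral(C2*airyai(3^(1/3)*z) + C3*airybi(3^(1/3)*z), z)


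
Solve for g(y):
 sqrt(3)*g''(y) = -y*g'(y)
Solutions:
 g(y) = C1 + C2*erf(sqrt(2)*3^(3/4)*y/6)


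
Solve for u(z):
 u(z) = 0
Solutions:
 u(z) = 0


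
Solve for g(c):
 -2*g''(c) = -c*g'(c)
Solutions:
 g(c) = C1 + C2*erfi(c/2)


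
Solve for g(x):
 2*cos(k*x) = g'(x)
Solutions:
 g(x) = C1 + 2*sin(k*x)/k


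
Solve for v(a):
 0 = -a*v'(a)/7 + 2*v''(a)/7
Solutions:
 v(a) = C1 + C2*erfi(a/2)


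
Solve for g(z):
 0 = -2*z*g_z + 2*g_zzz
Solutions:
 g(z) = C1 + Integral(C2*airyai(z) + C3*airybi(z), z)


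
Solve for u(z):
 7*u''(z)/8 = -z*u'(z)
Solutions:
 u(z) = C1 + C2*erf(2*sqrt(7)*z/7)


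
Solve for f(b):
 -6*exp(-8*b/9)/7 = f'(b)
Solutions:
 f(b) = C1 + 27*exp(-8*b/9)/28


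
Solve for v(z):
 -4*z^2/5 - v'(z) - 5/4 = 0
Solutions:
 v(z) = C1 - 4*z^3/15 - 5*z/4


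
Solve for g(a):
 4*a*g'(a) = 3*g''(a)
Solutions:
 g(a) = C1 + C2*erfi(sqrt(6)*a/3)


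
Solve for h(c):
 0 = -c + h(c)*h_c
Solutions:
 h(c) = -sqrt(C1 + c^2)
 h(c) = sqrt(C1 + c^2)


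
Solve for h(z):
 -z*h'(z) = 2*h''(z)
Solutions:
 h(z) = C1 + C2*erf(z/2)


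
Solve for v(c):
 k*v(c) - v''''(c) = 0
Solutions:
 v(c) = C1*exp(-c*k^(1/4)) + C2*exp(c*k^(1/4)) + C3*exp(-I*c*k^(1/4)) + C4*exp(I*c*k^(1/4))


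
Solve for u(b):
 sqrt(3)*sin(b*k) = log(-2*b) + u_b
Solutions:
 u(b) = C1 - b*log(-b) - b*log(2) + b + sqrt(3)*Piecewise((-cos(b*k)/k, Ne(k, 0)), (0, True))


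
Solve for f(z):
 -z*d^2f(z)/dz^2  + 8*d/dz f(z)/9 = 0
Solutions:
 f(z) = C1 + C2*z^(17/9)


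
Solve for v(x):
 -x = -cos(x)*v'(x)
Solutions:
 v(x) = C1 + Integral(x/cos(x), x)


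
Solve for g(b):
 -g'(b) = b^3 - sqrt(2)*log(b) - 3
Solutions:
 g(b) = C1 - b^4/4 + sqrt(2)*b*log(b) - sqrt(2)*b + 3*b


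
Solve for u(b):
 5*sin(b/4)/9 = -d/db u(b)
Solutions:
 u(b) = C1 + 20*cos(b/4)/9


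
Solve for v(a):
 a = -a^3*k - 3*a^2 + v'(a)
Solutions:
 v(a) = C1 + a^4*k/4 + a^3 + a^2/2


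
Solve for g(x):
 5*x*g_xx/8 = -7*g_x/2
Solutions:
 g(x) = C1 + C2/x^(23/5)


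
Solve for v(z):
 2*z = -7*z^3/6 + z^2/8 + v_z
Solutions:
 v(z) = C1 + 7*z^4/24 - z^3/24 + z^2


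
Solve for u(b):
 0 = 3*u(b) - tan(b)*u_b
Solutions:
 u(b) = C1*sin(b)^3


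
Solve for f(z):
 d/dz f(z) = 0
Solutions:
 f(z) = C1


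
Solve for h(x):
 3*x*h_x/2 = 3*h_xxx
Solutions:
 h(x) = C1 + Integral(C2*airyai(2^(2/3)*x/2) + C3*airybi(2^(2/3)*x/2), x)


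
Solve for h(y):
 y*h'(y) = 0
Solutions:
 h(y) = C1


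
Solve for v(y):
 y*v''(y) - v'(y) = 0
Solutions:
 v(y) = C1 + C2*y^2


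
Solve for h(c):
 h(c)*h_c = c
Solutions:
 h(c) = -sqrt(C1 + c^2)
 h(c) = sqrt(C1 + c^2)


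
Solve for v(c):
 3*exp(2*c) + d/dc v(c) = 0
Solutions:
 v(c) = C1 - 3*exp(2*c)/2


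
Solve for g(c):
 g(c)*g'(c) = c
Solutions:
 g(c) = -sqrt(C1 + c^2)
 g(c) = sqrt(C1 + c^2)


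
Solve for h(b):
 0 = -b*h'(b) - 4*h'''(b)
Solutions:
 h(b) = C1 + Integral(C2*airyai(-2^(1/3)*b/2) + C3*airybi(-2^(1/3)*b/2), b)


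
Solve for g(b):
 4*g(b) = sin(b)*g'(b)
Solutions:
 g(b) = C1*(cos(b)^2 - 2*cos(b) + 1)/(cos(b)^2 + 2*cos(b) + 1)


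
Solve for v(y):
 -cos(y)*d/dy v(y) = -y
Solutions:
 v(y) = C1 + Integral(y/cos(y), y)


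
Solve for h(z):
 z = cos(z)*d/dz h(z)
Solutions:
 h(z) = C1 + Integral(z/cos(z), z)


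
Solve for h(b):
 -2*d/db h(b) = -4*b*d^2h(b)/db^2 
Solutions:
 h(b) = C1 + C2*b^(3/2)


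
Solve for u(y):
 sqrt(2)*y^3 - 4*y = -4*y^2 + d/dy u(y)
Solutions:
 u(y) = C1 + sqrt(2)*y^4/4 + 4*y^3/3 - 2*y^2


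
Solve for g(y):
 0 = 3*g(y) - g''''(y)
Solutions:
 g(y) = C1*exp(-3^(1/4)*y) + C2*exp(3^(1/4)*y) + C3*sin(3^(1/4)*y) + C4*cos(3^(1/4)*y)


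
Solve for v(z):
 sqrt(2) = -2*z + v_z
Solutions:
 v(z) = C1 + z^2 + sqrt(2)*z


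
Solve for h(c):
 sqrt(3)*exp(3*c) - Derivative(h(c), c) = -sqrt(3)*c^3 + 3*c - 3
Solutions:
 h(c) = C1 + sqrt(3)*c^4/4 - 3*c^2/2 + 3*c + sqrt(3)*exp(3*c)/3


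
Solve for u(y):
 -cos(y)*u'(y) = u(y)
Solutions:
 u(y) = C1*sqrt(sin(y) - 1)/sqrt(sin(y) + 1)


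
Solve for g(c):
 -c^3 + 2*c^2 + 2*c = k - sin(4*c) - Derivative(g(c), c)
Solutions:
 g(c) = C1 + c^4/4 - 2*c^3/3 - c^2 + c*k + cos(4*c)/4


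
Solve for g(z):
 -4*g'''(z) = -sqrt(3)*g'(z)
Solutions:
 g(z) = C1 + C2*exp(-3^(1/4)*z/2) + C3*exp(3^(1/4)*z/2)


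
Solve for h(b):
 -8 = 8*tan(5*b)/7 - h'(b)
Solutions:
 h(b) = C1 + 8*b - 8*log(cos(5*b))/35


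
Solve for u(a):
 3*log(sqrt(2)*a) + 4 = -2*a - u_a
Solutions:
 u(a) = C1 - a^2 - 3*a*log(a) - 3*a*log(2)/2 - a


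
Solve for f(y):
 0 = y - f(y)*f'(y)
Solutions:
 f(y) = -sqrt(C1 + y^2)
 f(y) = sqrt(C1 + y^2)


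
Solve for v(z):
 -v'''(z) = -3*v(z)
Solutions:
 v(z) = C3*exp(3^(1/3)*z) + (C1*sin(3^(5/6)*z/2) + C2*cos(3^(5/6)*z/2))*exp(-3^(1/3)*z/2)


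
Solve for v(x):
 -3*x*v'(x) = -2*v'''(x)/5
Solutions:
 v(x) = C1 + Integral(C2*airyai(15^(1/3)*2^(2/3)*x/2) + C3*airybi(15^(1/3)*2^(2/3)*x/2), x)


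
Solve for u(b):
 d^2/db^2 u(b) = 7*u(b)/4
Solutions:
 u(b) = C1*exp(-sqrt(7)*b/2) + C2*exp(sqrt(7)*b/2)


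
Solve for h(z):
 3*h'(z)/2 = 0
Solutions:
 h(z) = C1


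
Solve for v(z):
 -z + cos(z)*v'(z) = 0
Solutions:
 v(z) = C1 + Integral(z/cos(z), z)


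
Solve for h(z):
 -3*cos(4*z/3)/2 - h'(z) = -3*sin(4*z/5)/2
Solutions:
 h(z) = C1 - 9*sin(4*z/3)/8 - 15*cos(4*z/5)/8


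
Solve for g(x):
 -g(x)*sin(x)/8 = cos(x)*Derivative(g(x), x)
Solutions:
 g(x) = C1*cos(x)^(1/8)


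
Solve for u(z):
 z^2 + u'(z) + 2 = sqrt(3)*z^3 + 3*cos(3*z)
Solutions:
 u(z) = C1 + sqrt(3)*z^4/4 - z^3/3 - 2*z + sin(3*z)


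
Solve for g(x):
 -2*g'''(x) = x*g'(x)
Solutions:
 g(x) = C1 + Integral(C2*airyai(-2^(2/3)*x/2) + C3*airybi(-2^(2/3)*x/2), x)


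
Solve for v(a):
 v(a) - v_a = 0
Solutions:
 v(a) = C1*exp(a)


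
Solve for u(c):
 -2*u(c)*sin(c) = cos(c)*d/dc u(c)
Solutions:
 u(c) = C1*cos(c)^2


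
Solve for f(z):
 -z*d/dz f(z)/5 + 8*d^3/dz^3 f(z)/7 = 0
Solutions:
 f(z) = C1 + Integral(C2*airyai(5^(2/3)*7^(1/3)*z/10) + C3*airybi(5^(2/3)*7^(1/3)*z/10), z)


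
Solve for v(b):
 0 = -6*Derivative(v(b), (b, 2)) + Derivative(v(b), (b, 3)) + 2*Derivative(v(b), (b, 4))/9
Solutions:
 v(b) = C1 + C2*b + C3*exp(3*b*(-3 + sqrt(57))/4) + C4*exp(-3*b*(3 + sqrt(57))/4)


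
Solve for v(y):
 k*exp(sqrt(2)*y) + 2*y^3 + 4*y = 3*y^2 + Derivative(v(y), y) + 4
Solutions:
 v(y) = C1 + sqrt(2)*k*exp(sqrt(2)*y)/2 + y^4/2 - y^3 + 2*y^2 - 4*y


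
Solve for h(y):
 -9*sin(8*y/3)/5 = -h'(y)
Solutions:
 h(y) = C1 - 27*cos(8*y/3)/40


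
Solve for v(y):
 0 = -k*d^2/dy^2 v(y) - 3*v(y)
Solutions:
 v(y) = C1*exp(-sqrt(3)*y*sqrt(-1/k)) + C2*exp(sqrt(3)*y*sqrt(-1/k))


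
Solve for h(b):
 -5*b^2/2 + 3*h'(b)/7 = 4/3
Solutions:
 h(b) = C1 + 35*b^3/18 + 28*b/9


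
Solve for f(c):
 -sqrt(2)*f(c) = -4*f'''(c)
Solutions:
 f(c) = C3*exp(sqrt(2)*c/2) + (C1*sin(sqrt(6)*c/4) + C2*cos(sqrt(6)*c/4))*exp(-sqrt(2)*c/4)


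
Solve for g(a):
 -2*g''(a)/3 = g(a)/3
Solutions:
 g(a) = C1*sin(sqrt(2)*a/2) + C2*cos(sqrt(2)*a/2)


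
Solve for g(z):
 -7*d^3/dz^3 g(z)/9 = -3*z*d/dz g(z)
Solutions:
 g(z) = C1 + Integral(C2*airyai(3*7^(2/3)*z/7) + C3*airybi(3*7^(2/3)*z/7), z)


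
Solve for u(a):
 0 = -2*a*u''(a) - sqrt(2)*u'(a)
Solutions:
 u(a) = C1 + C2*a^(1 - sqrt(2)/2)


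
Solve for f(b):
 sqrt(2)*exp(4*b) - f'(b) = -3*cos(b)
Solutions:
 f(b) = C1 + sqrt(2)*exp(4*b)/4 + 3*sin(b)


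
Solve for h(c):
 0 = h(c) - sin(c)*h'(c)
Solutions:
 h(c) = C1*sqrt(cos(c) - 1)/sqrt(cos(c) + 1)


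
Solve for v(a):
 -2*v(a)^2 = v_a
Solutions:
 v(a) = 1/(C1 + 2*a)


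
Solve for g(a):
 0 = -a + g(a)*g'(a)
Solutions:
 g(a) = -sqrt(C1 + a^2)
 g(a) = sqrt(C1 + a^2)


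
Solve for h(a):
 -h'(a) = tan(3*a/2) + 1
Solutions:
 h(a) = C1 - a + 2*log(cos(3*a/2))/3


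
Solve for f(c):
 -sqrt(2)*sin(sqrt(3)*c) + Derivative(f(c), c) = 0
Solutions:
 f(c) = C1 - sqrt(6)*cos(sqrt(3)*c)/3


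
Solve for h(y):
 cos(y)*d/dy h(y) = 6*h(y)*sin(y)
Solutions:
 h(y) = C1/cos(y)^6


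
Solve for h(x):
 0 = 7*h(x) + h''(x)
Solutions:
 h(x) = C1*sin(sqrt(7)*x) + C2*cos(sqrt(7)*x)


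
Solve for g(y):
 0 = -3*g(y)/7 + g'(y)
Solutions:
 g(y) = C1*exp(3*y/7)


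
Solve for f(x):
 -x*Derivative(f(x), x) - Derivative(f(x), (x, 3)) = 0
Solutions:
 f(x) = C1 + Integral(C2*airyai(-x) + C3*airybi(-x), x)


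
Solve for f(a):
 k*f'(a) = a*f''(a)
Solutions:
 f(a) = C1 + a^(re(k) + 1)*(C2*sin(log(a)*Abs(im(k))) + C3*cos(log(a)*im(k)))


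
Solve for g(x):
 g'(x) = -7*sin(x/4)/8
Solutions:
 g(x) = C1 + 7*cos(x/4)/2


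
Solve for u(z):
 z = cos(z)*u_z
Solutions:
 u(z) = C1 + Integral(z/cos(z), z)


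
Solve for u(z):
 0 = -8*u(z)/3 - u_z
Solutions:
 u(z) = C1*exp(-8*z/3)


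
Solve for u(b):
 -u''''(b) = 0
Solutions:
 u(b) = C1 + C2*b + C3*b^2 + C4*b^3


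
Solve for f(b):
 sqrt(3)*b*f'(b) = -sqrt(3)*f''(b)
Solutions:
 f(b) = C1 + C2*erf(sqrt(2)*b/2)


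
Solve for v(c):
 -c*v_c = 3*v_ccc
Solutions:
 v(c) = C1 + Integral(C2*airyai(-3^(2/3)*c/3) + C3*airybi(-3^(2/3)*c/3), c)


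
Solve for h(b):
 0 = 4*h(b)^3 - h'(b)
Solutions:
 h(b) = -sqrt(2)*sqrt(-1/(C1 + 4*b))/2
 h(b) = sqrt(2)*sqrt(-1/(C1 + 4*b))/2


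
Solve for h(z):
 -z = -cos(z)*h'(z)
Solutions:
 h(z) = C1 + Integral(z/cos(z), z)


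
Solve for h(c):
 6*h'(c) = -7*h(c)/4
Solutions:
 h(c) = C1*exp(-7*c/24)


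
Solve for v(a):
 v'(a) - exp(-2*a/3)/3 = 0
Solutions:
 v(a) = C1 - exp(-2*a/3)/2


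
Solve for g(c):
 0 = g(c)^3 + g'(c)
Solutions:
 g(c) = -sqrt(2)*sqrt(-1/(C1 - c))/2
 g(c) = sqrt(2)*sqrt(-1/(C1 - c))/2


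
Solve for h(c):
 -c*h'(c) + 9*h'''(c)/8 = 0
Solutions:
 h(c) = C1 + Integral(C2*airyai(2*3^(1/3)*c/3) + C3*airybi(2*3^(1/3)*c/3), c)


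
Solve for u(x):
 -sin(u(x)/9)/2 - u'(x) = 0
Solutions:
 x/2 + 9*log(cos(u(x)/9) - 1)/2 - 9*log(cos(u(x)/9) + 1)/2 = C1


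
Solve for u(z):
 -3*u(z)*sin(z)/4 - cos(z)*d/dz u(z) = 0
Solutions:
 u(z) = C1*cos(z)^(3/4)


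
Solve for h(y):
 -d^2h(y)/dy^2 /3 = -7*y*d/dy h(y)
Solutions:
 h(y) = C1 + C2*erfi(sqrt(42)*y/2)


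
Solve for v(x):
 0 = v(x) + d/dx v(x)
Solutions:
 v(x) = C1*exp(-x)


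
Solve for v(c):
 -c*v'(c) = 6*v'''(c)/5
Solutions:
 v(c) = C1 + Integral(C2*airyai(-5^(1/3)*6^(2/3)*c/6) + C3*airybi(-5^(1/3)*6^(2/3)*c/6), c)


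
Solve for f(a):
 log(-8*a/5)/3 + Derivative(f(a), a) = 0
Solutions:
 f(a) = C1 - a*log(-a)/3 + a*(-log(2) + 1/3 + log(5)/3)


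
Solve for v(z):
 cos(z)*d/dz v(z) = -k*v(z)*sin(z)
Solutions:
 v(z) = C1*exp(k*log(cos(z)))


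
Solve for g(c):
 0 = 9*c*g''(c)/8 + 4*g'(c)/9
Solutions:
 g(c) = C1 + C2*c^(49/81)


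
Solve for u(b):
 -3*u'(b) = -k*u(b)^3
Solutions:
 u(b) = -sqrt(6)*sqrt(-1/(C1 + b*k))/2
 u(b) = sqrt(6)*sqrt(-1/(C1 + b*k))/2


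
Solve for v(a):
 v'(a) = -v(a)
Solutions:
 v(a) = C1*exp(-a)


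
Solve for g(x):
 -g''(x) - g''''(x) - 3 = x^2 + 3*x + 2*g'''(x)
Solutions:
 g(x) = C1 + C4*exp(-x) - x^4/12 + x^3/6 - 3*x^2/2 + x*(C2 + C3*exp(-x))


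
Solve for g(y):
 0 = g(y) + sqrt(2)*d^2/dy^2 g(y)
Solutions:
 g(y) = C1*sin(2^(3/4)*y/2) + C2*cos(2^(3/4)*y/2)


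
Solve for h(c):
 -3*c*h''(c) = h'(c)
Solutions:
 h(c) = C1 + C2*c^(2/3)


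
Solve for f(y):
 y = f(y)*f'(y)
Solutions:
 f(y) = -sqrt(C1 + y^2)
 f(y) = sqrt(C1 + y^2)


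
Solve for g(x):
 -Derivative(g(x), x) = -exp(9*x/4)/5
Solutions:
 g(x) = C1 + 4*exp(9*x/4)/45


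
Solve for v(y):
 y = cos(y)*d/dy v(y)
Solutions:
 v(y) = C1 + Integral(y/cos(y), y)


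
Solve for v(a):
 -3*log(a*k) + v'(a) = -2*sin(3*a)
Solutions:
 v(a) = C1 + 3*a*log(a*k) - 3*a + 2*cos(3*a)/3


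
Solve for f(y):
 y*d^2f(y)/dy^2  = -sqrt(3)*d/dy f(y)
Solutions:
 f(y) = C1 + C2*y^(1 - sqrt(3))


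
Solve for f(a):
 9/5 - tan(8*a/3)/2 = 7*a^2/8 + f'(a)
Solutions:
 f(a) = C1 - 7*a^3/24 + 9*a/5 + 3*log(cos(8*a/3))/16


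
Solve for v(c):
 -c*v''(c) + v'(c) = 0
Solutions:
 v(c) = C1 + C2*c^2


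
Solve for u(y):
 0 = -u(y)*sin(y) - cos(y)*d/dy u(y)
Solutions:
 u(y) = C1*cos(y)


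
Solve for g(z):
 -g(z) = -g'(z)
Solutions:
 g(z) = C1*exp(z)


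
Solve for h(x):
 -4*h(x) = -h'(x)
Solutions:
 h(x) = C1*exp(4*x)


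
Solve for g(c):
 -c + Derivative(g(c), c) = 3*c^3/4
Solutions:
 g(c) = C1 + 3*c^4/16 + c^2/2


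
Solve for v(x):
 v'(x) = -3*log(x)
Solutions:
 v(x) = C1 - 3*x*log(x) + 3*x


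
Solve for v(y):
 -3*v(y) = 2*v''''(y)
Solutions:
 v(y) = (C1*sin(6^(1/4)*y/2) + C2*cos(6^(1/4)*y/2))*exp(-6^(1/4)*y/2) + (C3*sin(6^(1/4)*y/2) + C4*cos(6^(1/4)*y/2))*exp(6^(1/4)*y/2)


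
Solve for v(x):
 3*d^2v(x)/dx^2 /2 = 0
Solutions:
 v(x) = C1 + C2*x


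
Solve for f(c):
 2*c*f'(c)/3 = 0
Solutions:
 f(c) = C1


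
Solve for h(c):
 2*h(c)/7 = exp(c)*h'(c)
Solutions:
 h(c) = C1*exp(-2*exp(-c)/7)


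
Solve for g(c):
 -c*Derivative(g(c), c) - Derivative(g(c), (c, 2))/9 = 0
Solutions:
 g(c) = C1 + C2*erf(3*sqrt(2)*c/2)


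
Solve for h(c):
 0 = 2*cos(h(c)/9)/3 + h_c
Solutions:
 2*c/3 - 9*log(sin(h(c)/9) - 1)/2 + 9*log(sin(h(c)/9) + 1)/2 = C1


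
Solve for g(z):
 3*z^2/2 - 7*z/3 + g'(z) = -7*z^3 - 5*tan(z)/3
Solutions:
 g(z) = C1 - 7*z^4/4 - z^3/2 + 7*z^2/6 + 5*log(cos(z))/3


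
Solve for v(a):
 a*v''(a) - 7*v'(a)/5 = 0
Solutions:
 v(a) = C1 + C2*a^(12/5)


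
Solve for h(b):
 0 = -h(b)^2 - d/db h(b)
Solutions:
 h(b) = 1/(C1 + b)


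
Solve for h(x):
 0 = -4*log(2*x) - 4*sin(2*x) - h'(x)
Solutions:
 h(x) = C1 - 4*x*log(x) - 4*x*log(2) + 4*x + 2*cos(2*x)


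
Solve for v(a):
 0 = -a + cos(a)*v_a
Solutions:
 v(a) = C1 + Integral(a/cos(a), a)


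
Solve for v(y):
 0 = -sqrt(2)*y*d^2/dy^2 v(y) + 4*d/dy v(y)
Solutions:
 v(y) = C1 + C2*y^(1 + 2*sqrt(2))


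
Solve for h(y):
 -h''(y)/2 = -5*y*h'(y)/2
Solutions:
 h(y) = C1 + C2*erfi(sqrt(10)*y/2)


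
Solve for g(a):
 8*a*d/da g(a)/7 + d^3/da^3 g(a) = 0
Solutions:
 g(a) = C1 + Integral(C2*airyai(-2*7^(2/3)*a/7) + C3*airybi(-2*7^(2/3)*a/7), a)


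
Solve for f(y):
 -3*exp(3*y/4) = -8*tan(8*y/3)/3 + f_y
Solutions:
 f(y) = C1 - 4*exp(3*y/4) - log(cos(8*y/3))


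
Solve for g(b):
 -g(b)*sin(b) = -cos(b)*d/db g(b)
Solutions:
 g(b) = C1/cos(b)


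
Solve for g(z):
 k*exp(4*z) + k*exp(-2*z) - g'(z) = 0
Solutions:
 g(z) = C1 + k*exp(4*z)/4 - k*exp(-2*z)/2


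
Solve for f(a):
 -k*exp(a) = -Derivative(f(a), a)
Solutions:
 f(a) = C1 + k*exp(a)


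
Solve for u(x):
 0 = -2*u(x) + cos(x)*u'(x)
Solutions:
 u(x) = C1*(sin(x) + 1)/(sin(x) - 1)


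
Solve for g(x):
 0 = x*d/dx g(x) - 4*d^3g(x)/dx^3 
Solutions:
 g(x) = C1 + Integral(C2*airyai(2^(1/3)*x/2) + C3*airybi(2^(1/3)*x/2), x)


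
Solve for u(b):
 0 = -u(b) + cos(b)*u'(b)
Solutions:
 u(b) = C1*sqrt(sin(b) + 1)/sqrt(sin(b) - 1)


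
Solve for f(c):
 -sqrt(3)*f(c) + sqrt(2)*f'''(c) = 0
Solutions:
 f(c) = C3*exp(2^(5/6)*3^(1/6)*c/2) + (C1*sin(2^(5/6)*3^(2/3)*c/4) + C2*cos(2^(5/6)*3^(2/3)*c/4))*exp(-2^(5/6)*3^(1/6)*c/4)


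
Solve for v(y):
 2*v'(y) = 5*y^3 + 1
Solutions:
 v(y) = C1 + 5*y^4/8 + y/2


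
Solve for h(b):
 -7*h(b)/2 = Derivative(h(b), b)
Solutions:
 h(b) = C1*exp(-7*b/2)


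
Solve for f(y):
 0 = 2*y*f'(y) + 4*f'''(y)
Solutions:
 f(y) = C1 + Integral(C2*airyai(-2^(2/3)*y/2) + C3*airybi(-2^(2/3)*y/2), y)


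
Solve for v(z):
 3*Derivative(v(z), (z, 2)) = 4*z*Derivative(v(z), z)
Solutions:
 v(z) = C1 + C2*erfi(sqrt(6)*z/3)


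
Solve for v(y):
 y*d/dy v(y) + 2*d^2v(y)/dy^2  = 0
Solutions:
 v(y) = C1 + C2*erf(y/2)


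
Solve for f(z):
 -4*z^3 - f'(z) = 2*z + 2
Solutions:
 f(z) = C1 - z^4 - z^2 - 2*z


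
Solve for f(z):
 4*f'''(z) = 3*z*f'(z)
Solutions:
 f(z) = C1 + Integral(C2*airyai(6^(1/3)*z/2) + C3*airybi(6^(1/3)*z/2), z)


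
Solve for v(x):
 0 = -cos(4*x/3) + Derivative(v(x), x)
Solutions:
 v(x) = C1 + 3*sin(4*x/3)/4


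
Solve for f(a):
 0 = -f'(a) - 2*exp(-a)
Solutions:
 f(a) = C1 + 2*exp(-a)


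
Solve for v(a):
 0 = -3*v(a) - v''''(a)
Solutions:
 v(a) = (C1*sin(sqrt(2)*3^(1/4)*a/2) + C2*cos(sqrt(2)*3^(1/4)*a/2))*exp(-sqrt(2)*3^(1/4)*a/2) + (C3*sin(sqrt(2)*3^(1/4)*a/2) + C4*cos(sqrt(2)*3^(1/4)*a/2))*exp(sqrt(2)*3^(1/4)*a/2)


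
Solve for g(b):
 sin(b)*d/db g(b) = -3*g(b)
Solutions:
 g(b) = C1*(cos(b) + 1)^(3/2)/(cos(b) - 1)^(3/2)


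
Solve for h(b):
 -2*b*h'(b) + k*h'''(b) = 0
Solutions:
 h(b) = C1 + Integral(C2*airyai(2^(1/3)*b*(1/k)^(1/3)) + C3*airybi(2^(1/3)*b*(1/k)^(1/3)), b)


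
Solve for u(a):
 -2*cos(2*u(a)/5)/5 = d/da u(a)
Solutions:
 2*a/5 - 5*log(sin(2*u(a)/5) - 1)/4 + 5*log(sin(2*u(a)/5) + 1)/4 = C1


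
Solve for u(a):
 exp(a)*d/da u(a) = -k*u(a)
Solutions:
 u(a) = C1*exp(k*exp(-a))


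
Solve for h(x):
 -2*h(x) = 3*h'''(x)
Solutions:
 h(x) = C3*exp(-2^(1/3)*3^(2/3)*x/3) + (C1*sin(2^(1/3)*3^(1/6)*x/2) + C2*cos(2^(1/3)*3^(1/6)*x/2))*exp(2^(1/3)*3^(2/3)*x/6)


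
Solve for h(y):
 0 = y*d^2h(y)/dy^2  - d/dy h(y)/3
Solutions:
 h(y) = C1 + C2*y^(4/3)


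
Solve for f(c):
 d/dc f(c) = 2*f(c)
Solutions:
 f(c) = C1*exp(2*c)


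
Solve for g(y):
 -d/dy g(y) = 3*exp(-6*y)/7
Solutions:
 g(y) = C1 + exp(-6*y)/14


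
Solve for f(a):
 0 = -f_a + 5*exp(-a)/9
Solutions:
 f(a) = C1 - 5*exp(-a)/9


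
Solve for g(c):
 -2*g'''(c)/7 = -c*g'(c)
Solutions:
 g(c) = C1 + Integral(C2*airyai(2^(2/3)*7^(1/3)*c/2) + C3*airybi(2^(2/3)*7^(1/3)*c/2), c)


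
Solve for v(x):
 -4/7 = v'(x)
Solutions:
 v(x) = C1 - 4*x/7


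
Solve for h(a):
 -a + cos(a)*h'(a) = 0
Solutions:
 h(a) = C1 + Integral(a/cos(a), a)


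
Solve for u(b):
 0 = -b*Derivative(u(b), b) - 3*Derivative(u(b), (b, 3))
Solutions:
 u(b) = C1 + Integral(C2*airyai(-3^(2/3)*b/3) + C3*airybi(-3^(2/3)*b/3), b)


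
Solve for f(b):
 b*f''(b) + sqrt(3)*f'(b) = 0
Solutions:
 f(b) = C1 + C2*b^(1 - sqrt(3))


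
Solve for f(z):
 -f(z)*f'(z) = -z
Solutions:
 f(z) = -sqrt(C1 + z^2)
 f(z) = sqrt(C1 + z^2)


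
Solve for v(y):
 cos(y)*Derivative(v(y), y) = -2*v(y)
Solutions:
 v(y) = C1*(sin(y) - 1)/(sin(y) + 1)


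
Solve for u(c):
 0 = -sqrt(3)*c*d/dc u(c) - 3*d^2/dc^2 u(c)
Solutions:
 u(c) = C1 + C2*erf(sqrt(2)*3^(3/4)*c/6)


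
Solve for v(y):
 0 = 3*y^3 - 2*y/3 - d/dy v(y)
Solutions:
 v(y) = C1 + 3*y^4/4 - y^2/3


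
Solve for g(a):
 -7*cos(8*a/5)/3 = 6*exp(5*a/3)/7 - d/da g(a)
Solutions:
 g(a) = C1 + 18*exp(5*a/3)/35 + 35*sin(8*a/5)/24


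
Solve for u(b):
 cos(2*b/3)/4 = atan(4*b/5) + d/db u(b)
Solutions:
 u(b) = C1 - b*atan(4*b/5) + 5*log(16*b^2 + 25)/8 + 3*sin(2*b/3)/8


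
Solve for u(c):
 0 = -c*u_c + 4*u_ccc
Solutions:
 u(c) = C1 + Integral(C2*airyai(2^(1/3)*c/2) + C3*airybi(2^(1/3)*c/2), c)


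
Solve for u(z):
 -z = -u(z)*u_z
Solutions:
 u(z) = -sqrt(C1 + z^2)
 u(z) = sqrt(C1 + z^2)


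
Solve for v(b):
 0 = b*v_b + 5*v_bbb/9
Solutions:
 v(b) = C1 + Integral(C2*airyai(-15^(2/3)*b/5) + C3*airybi(-15^(2/3)*b/5), b)


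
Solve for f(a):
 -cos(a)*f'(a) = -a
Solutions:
 f(a) = C1 + Integral(a/cos(a), a)


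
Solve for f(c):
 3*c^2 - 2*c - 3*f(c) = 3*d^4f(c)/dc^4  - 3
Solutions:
 f(c) = c^2 - 2*c/3 + (C1*sin(sqrt(2)*c/2) + C2*cos(sqrt(2)*c/2))*exp(-sqrt(2)*c/2) + (C3*sin(sqrt(2)*c/2) + C4*cos(sqrt(2)*c/2))*exp(sqrt(2)*c/2) + 1


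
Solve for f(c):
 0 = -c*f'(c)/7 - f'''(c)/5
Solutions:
 f(c) = C1 + Integral(C2*airyai(-5^(1/3)*7^(2/3)*c/7) + C3*airybi(-5^(1/3)*7^(2/3)*c/7), c)


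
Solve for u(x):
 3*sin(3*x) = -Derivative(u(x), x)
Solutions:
 u(x) = C1 + cos(3*x)


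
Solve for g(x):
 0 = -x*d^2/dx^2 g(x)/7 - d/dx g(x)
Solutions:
 g(x) = C1 + C2/x^6


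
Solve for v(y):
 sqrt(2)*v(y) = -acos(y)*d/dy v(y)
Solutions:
 v(y) = C1*exp(-sqrt(2)*Integral(1/acos(y), y))


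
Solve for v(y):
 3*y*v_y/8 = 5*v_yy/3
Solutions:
 v(y) = C1 + C2*erfi(3*sqrt(5)*y/20)


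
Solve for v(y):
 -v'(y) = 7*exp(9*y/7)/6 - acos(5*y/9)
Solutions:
 v(y) = C1 + y*acos(5*y/9) - sqrt(81 - 25*y^2)/5 - 49*exp(9*y/7)/54


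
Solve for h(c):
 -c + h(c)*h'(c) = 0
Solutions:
 h(c) = -sqrt(C1 + c^2)
 h(c) = sqrt(C1 + c^2)


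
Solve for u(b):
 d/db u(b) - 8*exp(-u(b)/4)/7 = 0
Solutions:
 u(b) = 4*log(C1 + 2*b/7)


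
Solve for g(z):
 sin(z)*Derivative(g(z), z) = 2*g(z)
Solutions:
 g(z) = C1*(cos(z) - 1)/(cos(z) + 1)


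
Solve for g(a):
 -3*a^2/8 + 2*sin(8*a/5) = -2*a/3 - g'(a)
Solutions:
 g(a) = C1 + a^3/8 - a^2/3 + 5*cos(8*a/5)/4


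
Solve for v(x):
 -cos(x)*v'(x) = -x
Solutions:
 v(x) = C1 + Integral(x/cos(x), x)


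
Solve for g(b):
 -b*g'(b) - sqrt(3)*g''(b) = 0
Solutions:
 g(b) = C1 + C2*erf(sqrt(2)*3^(3/4)*b/6)


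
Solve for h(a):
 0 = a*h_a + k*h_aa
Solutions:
 h(a) = C1 + C2*sqrt(k)*erf(sqrt(2)*a*sqrt(1/k)/2)


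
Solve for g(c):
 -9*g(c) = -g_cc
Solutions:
 g(c) = C1*exp(-3*c) + C2*exp(3*c)


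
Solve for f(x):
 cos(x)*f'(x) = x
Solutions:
 f(x) = C1 + Integral(x/cos(x), x)


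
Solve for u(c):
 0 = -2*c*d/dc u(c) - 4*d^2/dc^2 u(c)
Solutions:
 u(c) = C1 + C2*erf(c/2)


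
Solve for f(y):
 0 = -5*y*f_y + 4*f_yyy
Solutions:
 f(y) = C1 + Integral(C2*airyai(10^(1/3)*y/2) + C3*airybi(10^(1/3)*y/2), y)


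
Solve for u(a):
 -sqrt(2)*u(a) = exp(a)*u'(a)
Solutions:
 u(a) = C1*exp(sqrt(2)*exp(-a))


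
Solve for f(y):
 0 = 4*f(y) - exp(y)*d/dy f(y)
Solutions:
 f(y) = C1*exp(-4*exp(-y))


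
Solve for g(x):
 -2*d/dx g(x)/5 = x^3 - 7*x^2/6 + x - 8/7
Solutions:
 g(x) = C1 - 5*x^4/8 + 35*x^3/36 - 5*x^2/4 + 20*x/7


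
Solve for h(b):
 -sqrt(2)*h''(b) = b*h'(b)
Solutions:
 h(b) = C1 + C2*erf(2^(1/4)*b/2)


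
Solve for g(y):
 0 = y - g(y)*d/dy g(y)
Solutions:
 g(y) = -sqrt(C1 + y^2)
 g(y) = sqrt(C1 + y^2)


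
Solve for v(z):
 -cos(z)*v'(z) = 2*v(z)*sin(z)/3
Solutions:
 v(z) = C1*cos(z)^(2/3)


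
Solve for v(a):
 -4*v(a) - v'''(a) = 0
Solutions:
 v(a) = C3*exp(-2^(2/3)*a) + (C1*sin(2^(2/3)*sqrt(3)*a/2) + C2*cos(2^(2/3)*sqrt(3)*a/2))*exp(2^(2/3)*a/2)


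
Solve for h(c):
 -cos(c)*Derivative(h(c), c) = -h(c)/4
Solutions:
 h(c) = C1*(sin(c) + 1)^(1/8)/(sin(c) - 1)^(1/8)


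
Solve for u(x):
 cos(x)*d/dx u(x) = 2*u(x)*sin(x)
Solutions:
 u(x) = C1/cos(x)^2


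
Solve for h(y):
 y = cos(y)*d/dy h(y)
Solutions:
 h(y) = C1 + Integral(y/cos(y), y)


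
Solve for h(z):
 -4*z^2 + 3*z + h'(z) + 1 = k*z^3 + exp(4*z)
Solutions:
 h(z) = C1 + k*z^4/4 + 4*z^3/3 - 3*z^2/2 - z + exp(4*z)/4


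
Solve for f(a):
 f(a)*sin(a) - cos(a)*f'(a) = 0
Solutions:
 f(a) = C1/cos(a)


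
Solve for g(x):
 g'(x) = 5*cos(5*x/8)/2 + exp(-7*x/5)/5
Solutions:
 g(x) = C1 + 4*sin(5*x/8) - exp(-7*x/5)/7


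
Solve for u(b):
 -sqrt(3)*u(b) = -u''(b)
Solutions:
 u(b) = C1*exp(-3^(1/4)*b) + C2*exp(3^(1/4)*b)


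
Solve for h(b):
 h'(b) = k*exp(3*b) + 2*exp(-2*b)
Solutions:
 h(b) = C1 + k*exp(3*b)/3 - exp(-2*b)


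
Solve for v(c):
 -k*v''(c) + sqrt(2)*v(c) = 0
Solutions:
 v(c) = C1*exp(-2^(1/4)*c*sqrt(1/k)) + C2*exp(2^(1/4)*c*sqrt(1/k))


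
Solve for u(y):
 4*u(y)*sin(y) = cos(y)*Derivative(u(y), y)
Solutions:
 u(y) = C1/cos(y)^4


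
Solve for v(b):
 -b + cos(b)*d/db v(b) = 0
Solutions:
 v(b) = C1 + Integral(b/cos(b), b)


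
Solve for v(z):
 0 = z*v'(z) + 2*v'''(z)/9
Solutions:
 v(z) = C1 + Integral(C2*airyai(-6^(2/3)*z/2) + C3*airybi(-6^(2/3)*z/2), z)


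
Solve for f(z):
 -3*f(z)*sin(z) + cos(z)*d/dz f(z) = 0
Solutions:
 f(z) = C1/cos(z)^3


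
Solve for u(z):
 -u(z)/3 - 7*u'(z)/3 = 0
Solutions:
 u(z) = C1*exp(-z/7)


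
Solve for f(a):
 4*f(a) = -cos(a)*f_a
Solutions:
 f(a) = C1*(sin(a)^2 - 2*sin(a) + 1)/(sin(a)^2 + 2*sin(a) + 1)


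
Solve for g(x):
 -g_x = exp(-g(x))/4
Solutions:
 g(x) = log(C1 - x/4)


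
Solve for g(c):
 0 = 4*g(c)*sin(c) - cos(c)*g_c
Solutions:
 g(c) = C1/cos(c)^4


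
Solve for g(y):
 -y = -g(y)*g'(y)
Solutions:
 g(y) = -sqrt(C1 + y^2)
 g(y) = sqrt(C1 + y^2)


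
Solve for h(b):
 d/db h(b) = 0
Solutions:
 h(b) = C1


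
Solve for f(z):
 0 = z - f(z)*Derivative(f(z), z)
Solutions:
 f(z) = -sqrt(C1 + z^2)
 f(z) = sqrt(C1 + z^2)


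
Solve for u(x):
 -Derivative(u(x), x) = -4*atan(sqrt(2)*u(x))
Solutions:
 Integral(1/atan(sqrt(2)*_y), (_y, u(x))) = C1 + 4*x


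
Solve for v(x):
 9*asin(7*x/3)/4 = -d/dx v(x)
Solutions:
 v(x) = C1 - 9*x*asin(7*x/3)/4 - 9*sqrt(9 - 49*x^2)/28


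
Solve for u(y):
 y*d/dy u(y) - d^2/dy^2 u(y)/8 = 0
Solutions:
 u(y) = C1 + C2*erfi(2*y)
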